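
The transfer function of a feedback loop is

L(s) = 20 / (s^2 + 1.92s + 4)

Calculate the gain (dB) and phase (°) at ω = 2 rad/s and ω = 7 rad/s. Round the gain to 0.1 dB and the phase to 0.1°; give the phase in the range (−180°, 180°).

ω = 2: 14.3 dB, -90.0°; ω = 7: -7.4 dB, -163.4°

At s = jω = j2:
quadratic: (j2)² + 1.92·j2 + 4 = 0 + j3.84 → |·| ≈ 3.84, ∠ ≈ 90.00°
|L| = 20 / 3.84 ≈ 5.2083
Gain = 20 log₁₀(5.2083) ≈ 14.33 dB
∠L = 0.00° − 90.00° = -90.00°

At s = jω = j7:
quadratic: (j7)² + 1.92·j7 + 4 = -45 + j13.44 → |·| ≈ 46.964, ∠ ≈ 163.37°
|L| = 20 / 46.964 ≈ 0.42586
Gain = 20 log₁₀(0.42586) ≈ -7.41 dB
∠L = 0.00° − 163.37° = -163.37°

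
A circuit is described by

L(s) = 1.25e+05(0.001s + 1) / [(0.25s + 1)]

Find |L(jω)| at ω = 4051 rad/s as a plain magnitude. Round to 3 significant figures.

At ω = 4051 rad/s:
zero (1 + j4051·0.001) = 1 + j4.051 → |·| ≈ 4.1726, ∠ ≈ 76.13°
pole (1 + j4051·0.25) = 1 + j1012.75 → |·| ≈ 1012.8, ∠ ≈ 89.94°
|L| = 1.25e+05 · 4.1726 / (1012.8) ≈ 514.98

515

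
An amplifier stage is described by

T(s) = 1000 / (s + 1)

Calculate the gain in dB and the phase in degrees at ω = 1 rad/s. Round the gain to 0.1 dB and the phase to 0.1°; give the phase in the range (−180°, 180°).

Substitute s = j1:
Numerator: 1000 = 1000 + j0
Denominator: (j1) + 1 = 1 + j1
|N| = √(1000² + 0²) ≈ 1000, ∠N ≈ 0.00°
|D| = √(1² + 1²) ≈ 1.4142, ∠D ≈ 45.00°
|T| = 1000 / 1.4142 ≈ 707.11
Gain = 20 log₁₀(707.11) ≈ 56.99 dB
∠T = 0.00° − 45.00° = -45.00°

57.0 dB, -45.0°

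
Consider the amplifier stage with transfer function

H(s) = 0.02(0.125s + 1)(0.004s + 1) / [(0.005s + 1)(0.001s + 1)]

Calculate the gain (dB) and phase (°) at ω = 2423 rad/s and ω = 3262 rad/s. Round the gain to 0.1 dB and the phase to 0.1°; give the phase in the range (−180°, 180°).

At ω = 2423 rad/s:
zero (1 + j2423·0.125) = 1 + j302.875 → |·| ≈ 302.88, ∠ ≈ 89.81°
zero (1 + j2423·0.004) = 1 + j9.692 → |·| ≈ 9.7435, ∠ ≈ 84.11°
pole (1 + j2423·0.005) = 1 + j12.115 → |·| ≈ 12.156, ∠ ≈ 85.28°
pole (1 + j2423·0.001) = 1 + j2.423 → |·| ≈ 2.6212, ∠ ≈ 67.57°
|H| = 0.02 · 302.88 · 9.7435 / (12.156 · 2.6212) ≈ 1.8524
Gain = 20 log₁₀(1.8524) ≈ 5.35 dB
∠H = (89.81° + 84.11°) − (85.28° + 67.57°) = 21.07°

At ω = 3262 rad/s:
zero (1 + j3262·0.125) = 1 + j407.75 → |·| ≈ 407.75, ∠ ≈ 89.86°
zero (1 + j3262·0.004) = 1 + j13.048 → |·| ≈ 13.086, ∠ ≈ 85.62°
pole (1 + j3262·0.005) = 1 + j16.31 → |·| ≈ 16.341, ∠ ≈ 86.49°
pole (1 + j3262·0.001) = 1 + j3.262 → |·| ≈ 3.4118, ∠ ≈ 72.96°
|H| = 0.02 · 407.75 · 13.086 / (16.341 · 3.4118) ≈ 1.9141
Gain = 20 log₁₀(1.9141) ≈ 5.64 dB
∠H = (89.86° + 85.62°) − (86.49° + 72.96°) = 16.03°

ω = 2423: 5.4 dB, 21.1°; ω = 3262: 5.6 dB, 16.0°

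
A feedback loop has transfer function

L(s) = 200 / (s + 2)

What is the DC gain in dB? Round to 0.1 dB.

40.0 dB

L(0) = 200 / 2 = 100
20 log₁₀(100) ≈ 40.00 dB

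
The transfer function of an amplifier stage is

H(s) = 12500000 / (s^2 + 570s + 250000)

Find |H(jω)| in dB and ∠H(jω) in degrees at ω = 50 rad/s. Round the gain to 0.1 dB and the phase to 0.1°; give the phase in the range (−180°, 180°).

At s = jω = j50:
quadratic: (j50)² + 570·j50 + 250000 = 247500 + j28500 → |·| ≈ 2.4914e+05, ∠ ≈ 6.57°
|H| = 12500000 / 2.4914e+05 ≈ 50.173
Gain = 20 log₁₀(50.173) ≈ 34.01 dB
∠H = 0.00° − 6.57° = -6.57°

34.0 dB, -6.6°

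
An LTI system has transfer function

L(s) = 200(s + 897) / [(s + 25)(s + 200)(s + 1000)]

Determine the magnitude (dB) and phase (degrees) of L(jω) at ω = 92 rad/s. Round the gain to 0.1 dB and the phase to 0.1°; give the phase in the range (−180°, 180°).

-41.4 dB, -98.9°

At s = jω = j92:
zero (s+897): 897 + j92 → |·| = √(897²+92²) = √813073 ≈ 901.71, ∠ = arctan(92/897) ≈ 5.86°
pole (s+25): 25 + j92 → |·| = √(25²+92²) = √9089 ≈ 95.336, ∠ = arctan(92/25) ≈ 74.80°
pole (s+200): 200 + j92 → |·| = √(200²+92²) = √48464 ≈ 220.15, ∠ = arctan(92/200) ≈ 24.70°
pole (s+1000): 1000 + j92 → |·| = √(1000²+92²) = √1008464 ≈ 1004.2, ∠ = arctan(92/1000) ≈ 5.26°
|L| = 200 · 901.71 / 2.1076e+07 ≈ 0.0085567
Gain = 20 log₁₀(0.0085567) ≈ -41.35 dB
∠L = 5.86° − 104.76° = -98.90°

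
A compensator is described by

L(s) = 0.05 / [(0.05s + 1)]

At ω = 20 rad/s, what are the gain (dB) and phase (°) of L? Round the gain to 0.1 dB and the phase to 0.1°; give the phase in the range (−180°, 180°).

-29.0 dB, -45.0°

At ω = 20 rad/s:
pole (1 + j20·0.05) = 1 + j1 → |·| ≈ 1.4142, ∠ ≈ 45.00°
|L| = 0.05 · 1 / (1.4142) ≈ 0.035356
Gain = 20 log₁₀(0.035356) ≈ -29.03 dB
∠L = (0°) − (45.00°) = -45.00°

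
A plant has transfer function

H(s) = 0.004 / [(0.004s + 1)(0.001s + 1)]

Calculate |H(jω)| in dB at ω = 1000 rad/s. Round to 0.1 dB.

-63.3 dB

At ω = 1000 rad/s:
pole (1 + j1000·0.004) = 1 + j4 → |·| ≈ 4.1231, ∠ ≈ 75.96°
pole (1 + j1000·0.001) = 1 + j1 → |·| ≈ 1.4142, ∠ ≈ 45.00°
|H| = 0.004 · 1 / (4.1231 · 1.4142) ≈ 0.000686
Gain = 20 log₁₀(0.000686) ≈ -63.27 dB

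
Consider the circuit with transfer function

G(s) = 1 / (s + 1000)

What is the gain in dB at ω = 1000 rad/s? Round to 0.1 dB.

-63.0 dB

Substitute s = j1000:
Numerator: 1 = 1 + j0
Denominator: (j1000) + 1000 = 1000 + j1000
|N| = √(1² + 0²) ≈ 1, ∠N ≈ 0.00°
|D| = √(1000² + 1000²) ≈ 1414.2, ∠D ≈ 45.00°
|G| = 1 / 1414.2 ≈ 0.00070711
Gain = 20 log₁₀(0.00070711) ≈ -63.01 dB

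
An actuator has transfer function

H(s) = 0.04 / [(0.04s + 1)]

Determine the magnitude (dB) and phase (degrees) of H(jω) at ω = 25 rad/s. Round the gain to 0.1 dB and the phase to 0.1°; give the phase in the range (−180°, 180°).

-31.0 dB, -45.0°

At ω = 25 rad/s:
pole (1 + j25·0.04) = 1 + j1 → |·| ≈ 1.4142, ∠ ≈ 45.00°
|H| = 0.04 · 1 / (1.4142) ≈ 0.028285
Gain = 20 log₁₀(0.028285) ≈ -30.97 dB
∠H = (0°) − (45.00°) = -45.00°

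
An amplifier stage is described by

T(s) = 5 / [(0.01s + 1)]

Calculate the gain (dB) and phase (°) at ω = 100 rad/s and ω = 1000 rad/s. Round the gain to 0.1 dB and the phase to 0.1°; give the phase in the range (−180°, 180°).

ω = 100: 11.0 dB, -45.0°; ω = 1000: -6.1 dB, -84.3°

At ω = 100 rad/s:
pole (1 + j100·0.01) = 1 + j1 → |·| ≈ 1.4142, ∠ ≈ 45.00°
|T| = 5 · 1 / (1.4142) ≈ 3.5356
Gain = 20 log₁₀(3.5356) ≈ 10.97 dB
∠T = (0°) − (45.00°) = -45.00°

At ω = 1000 rad/s:
pole (1 + j1000·0.01) = 1 + j10 → |·| ≈ 10.05, ∠ ≈ 84.29°
|T| = 5 · 1 / (10.05) ≈ 0.49751
Gain = 20 log₁₀(0.49751) ≈ -6.06 dB
∠T = (0°) − (84.29°) = -84.29°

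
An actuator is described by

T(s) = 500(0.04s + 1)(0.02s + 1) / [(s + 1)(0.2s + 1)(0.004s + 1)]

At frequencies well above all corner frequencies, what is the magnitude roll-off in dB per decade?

-20 dB/decade

Each pole contributes −20 dB/decade at high frequency; each zero contributes +20 dB/decade.
Net: 2 zero(s) − 3 pole(s) → -20 dB/decade.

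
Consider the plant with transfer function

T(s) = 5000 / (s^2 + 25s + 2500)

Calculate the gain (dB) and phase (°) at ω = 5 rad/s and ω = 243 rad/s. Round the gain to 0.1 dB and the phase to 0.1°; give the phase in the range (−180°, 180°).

ω = 5: 6.1 dB, -2.9°; ω = 243: -21.1 dB, -173.9°

At s = jω = j5:
quadratic: (j5)² + 25·j5 + 2500 = 2475 + j125 → |·| ≈ 2478.2, ∠ ≈ 2.89°
|T| = 5000 / 2478.2 ≈ 2.0176
Gain = 20 log₁₀(2.0176) ≈ 6.10 dB
∠T = 0.00° − 2.89° = -2.89°

At s = jω = j243:
quadratic: (j243)² + 25·j243 + 2500 = -56549 + j6075 → |·| ≈ 56874, ∠ ≈ 173.87°
|T| = 5000 / 56874 ≈ 0.087914
Gain = 20 log₁₀(0.087914) ≈ -21.12 dB
∠T = 0.00° − 173.87° = -173.87°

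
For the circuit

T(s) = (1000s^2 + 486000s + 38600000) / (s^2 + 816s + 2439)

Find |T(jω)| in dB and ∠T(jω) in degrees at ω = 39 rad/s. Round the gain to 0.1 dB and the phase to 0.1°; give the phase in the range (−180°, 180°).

Substitute s = j39:
Numerator: 1000(j39)^2 + 486000(j39) + 38600000 = 37079000 + j18954000
Denominator: (j39)^2 + 816(j39) + 2439 = 918 + j31824
|N| = √(37079000² + 18954000²) ≈ 4.1643e+07, ∠N ≈ 27.08°
|D| = √(918² + 31824²) ≈ 31837, ∠D ≈ 88.35°
|T| = 4.1643e+07 / 31837 ≈ 1308
Gain = 20 log₁₀(1308) ≈ 62.33 dB
∠T = 27.08° − 88.35° = -61.27°

62.3 dB, -61.3°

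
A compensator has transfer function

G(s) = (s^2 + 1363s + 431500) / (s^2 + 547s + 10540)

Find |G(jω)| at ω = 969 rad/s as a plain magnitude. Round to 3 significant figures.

Substitute s = j969:
Numerator: (j969)^2 + 1363(j969) + 431500 = -507461 + j1320747
Denominator: (j969)^2 + 547(j969) + 10540 = -928421 + j530043
|N| = √(507461² + 1320747²) ≈ 1.4149e+06, ∠N ≈ 111.02°
|D| = √(928421² + 530043²) ≈ 1.0691e+06, ∠D ≈ 150.28°
|G| = 1.4149e+06 / 1.0691e+06 ≈ 1.3234

1.32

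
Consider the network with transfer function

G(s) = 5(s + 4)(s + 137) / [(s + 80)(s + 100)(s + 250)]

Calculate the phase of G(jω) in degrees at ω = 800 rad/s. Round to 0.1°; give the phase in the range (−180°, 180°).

At s = jω = j800:
zero (s+4): 4 + j800 → |·| = √(4²+800²) = √640016 ≈ 800.01, ∠ = arctan(800/4) ≈ 89.71°
zero (s+137): 137 + j800 → |·| = √(137²+800²) = √658769 ≈ 811.65, ∠ = arctan(800/137) ≈ 80.28°
pole (s+80): 80 + j800 → |·| = √(80²+800²) = √646400 ≈ 803.99, ∠ = arctan(800/80) ≈ 84.29°
pole (s+100): 100 + j800 → |·| = √(100²+800²) = √650000 ≈ 806.23, ∠ = arctan(800/100) ≈ 82.87°
pole (s+250): 250 + j800 → |·| = √(250²+800²) = √702500 ≈ 838.15, ∠ = arctan(800/250) ≈ 72.65°
∠G = 169.99° − 239.81° = -69.82°

-69.8°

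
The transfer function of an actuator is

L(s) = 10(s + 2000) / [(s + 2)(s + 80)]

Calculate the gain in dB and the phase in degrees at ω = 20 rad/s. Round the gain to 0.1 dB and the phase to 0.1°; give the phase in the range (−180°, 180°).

21.6 dB, -97.8°

At s = jω = j20:
zero (s+2000): 2000 + j20 → |·| = √(2000²+20²) = √4000400 ≈ 2000.1, ∠ = arctan(20/2000) ≈ 0.57°
pole (s+2): 2 + j20 → |·| = √(2²+20²) = √404 ≈ 20.1, ∠ = arctan(20/2) ≈ 84.29°
pole (s+80): 80 + j20 → |·| = √(80²+20²) = √6800 ≈ 82.462, ∠ = arctan(20/80) ≈ 14.04°
|L| = 10 · 2000.1 / 1657.5 ≈ 12.067
Gain = 20 log₁₀(12.067) ≈ 21.63 dB
∠L = 0.57° − 98.33° = -97.76°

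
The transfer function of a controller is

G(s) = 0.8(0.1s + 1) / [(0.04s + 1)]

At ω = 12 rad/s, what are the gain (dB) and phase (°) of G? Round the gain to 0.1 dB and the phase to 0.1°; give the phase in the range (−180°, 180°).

At ω = 12 rad/s:
zero (1 + j12·0.1) = 1 + j1.2 → |·| ≈ 1.562, ∠ ≈ 50.19°
pole (1 + j12·0.04) = 1 + j0.48 → |·| ≈ 1.1092, ∠ ≈ 25.64°
|G| = 0.8 · 1.562 / (1.1092) ≈ 1.1266
Gain = 20 log₁₀(1.1266) ≈ 1.04 dB
∠G = (50.19°) − (25.64°) = 24.55°

1.0 dB, 24.6°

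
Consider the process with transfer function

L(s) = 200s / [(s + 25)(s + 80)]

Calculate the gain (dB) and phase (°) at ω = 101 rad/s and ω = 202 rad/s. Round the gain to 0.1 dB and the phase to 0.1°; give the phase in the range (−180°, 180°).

At s = jω = j101:
zero at origin: s = j101 → |·| = 101, ∠ = 90.00°
pole (s+25): 25 + j101 → |·| = √(25²+101²) = √10826 ≈ 104.05, ∠ = arctan(101/25) ≈ 76.10°
pole (s+80): 80 + j101 → |·| = √(80²+101²) = √16601 ≈ 128.84, ∠ = arctan(101/80) ≈ 51.62°
|L| = 200 · 101 / 13406 ≈ 1.5068
Gain = 20 log₁₀(1.5068) ≈ 3.56 dB
∠L = 90.00° − 127.72° = -37.72°

At s = jω = j202:
zero at origin: s = j202 → |·| = 202, ∠ = 90.00°
pole (s+25): 25 + j202 → |·| = √(25²+202²) = √41429 ≈ 203.54, ∠ = arctan(202/25) ≈ 82.94°
pole (s+80): 80 + j202 → |·| = √(80²+202²) = √47204 ≈ 217.26, ∠ = arctan(202/80) ≈ 68.39°
|L| = 200 · 202 / 44221 ≈ 0.91359
Gain = 20 log₁₀(0.91359) ≈ -0.78 dB
∠L = 90.00° − 151.33° = -61.33°

ω = 101: 3.6 dB, -37.7°; ω = 202: -0.8 dB, -61.3°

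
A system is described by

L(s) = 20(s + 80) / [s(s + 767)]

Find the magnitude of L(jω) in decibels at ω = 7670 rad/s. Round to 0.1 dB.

-51.7 dB

At s = jω = j7670:
zero (s+80): 80 + j7670 → |·| = √(80²+7670²) = √58835300 ≈ 7670.4, ∠ = arctan(7670/80) ≈ 89.40°
pole (s+767): 767 + j7670 → |·| = √(767²+7670²) = √59417189 ≈ 7708.3, ∠ = arctan(7670/767) ≈ 84.29°
pole at origin: |s| = 7670, ∠ = 90.00° (in denominator)
|L| = 20 · 7670.4 / 5.9123e+07 ≈ 0.0025947
Gain = 20 log₁₀(0.0025947) ≈ -51.72 dB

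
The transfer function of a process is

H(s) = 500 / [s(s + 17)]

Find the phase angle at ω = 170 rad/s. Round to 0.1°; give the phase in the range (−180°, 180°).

At s = jω = j170:
pole (s+17): 17 + j170 → |·| = √(17²+170²) = √29189 ≈ 170.85, ∠ = arctan(170/17) ≈ 84.29°
pole at origin: |s| = 170, ∠ = 90.00° (in denominator)
∠H = 0.00° − 174.29° = -174.29°

-174.3°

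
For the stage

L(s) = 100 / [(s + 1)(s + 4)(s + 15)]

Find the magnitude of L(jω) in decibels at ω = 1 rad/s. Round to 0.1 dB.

1.1 dB

At s = jω = j1:
pole (s+1): 1 + j1 → |·| = √(1²+1²) = √2 ≈ 1.4142, ∠ = arctan(1/1) ≈ 45.00°
pole (s+4): 4 + j1 → |·| = √(4²+1²) = √17 ≈ 4.1231, ∠ = arctan(1/4) ≈ 14.04°
pole (s+15): 15 + j1 → |·| = √(15²+1²) = √226 ≈ 15.033, ∠ = arctan(1/15) ≈ 3.81°
|L| = 100 / 87.656 ≈ 1.1408
Gain = 20 log₁₀(1.1408) ≈ 1.14 dB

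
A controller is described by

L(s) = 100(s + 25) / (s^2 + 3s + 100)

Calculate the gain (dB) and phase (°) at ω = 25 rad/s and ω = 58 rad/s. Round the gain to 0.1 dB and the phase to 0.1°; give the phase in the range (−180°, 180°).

ω = 25: 16.5 dB, -126.9°; ω = 58: 5.7 dB, -110.3°

At s = jω = j25:
zero (s+25): 25 + j25 → |·| = √(25²+25²) = √1250 ≈ 35.355, ∠ = arctan(25/25) ≈ 45.00°
quadratic: (j25)² + 3·j25 + 100 = -525 + j75 → |·| ≈ 530.33, ∠ ≈ 171.87°
|L| = 100 · 35.355 / 530.33 ≈ 6.6666
Gain = 20 log₁₀(6.6666) ≈ 16.48 dB
∠L = 45.00° − 171.87° = -126.87°

At s = jω = j58:
zero (s+25): 25 + j58 → |·| = √(25²+58²) = √3989 ≈ 63.159, ∠ = arctan(58/25) ≈ 66.68°
quadratic: (j58)² + 3·j58 + 100 = -3264 + j174 → |·| ≈ 3268.6, ∠ ≈ 176.95°
|L| = 100 · 63.159 / 3268.6 ≈ 1.9323
Gain = 20 log₁₀(1.9323) ≈ 5.72 dB
∠L = 66.68° − 176.95° = -110.27°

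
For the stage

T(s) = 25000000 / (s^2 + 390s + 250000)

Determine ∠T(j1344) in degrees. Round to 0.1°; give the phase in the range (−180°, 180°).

-161.4°

At s = jω = j1344:
quadratic: (j1344)² + 390·j1344 + 250000 = -1556336 + j524160 → |·| ≈ 1.6422e+06, ∠ ≈ 161.39°
∠T = 0.00° − 161.39° = -161.39°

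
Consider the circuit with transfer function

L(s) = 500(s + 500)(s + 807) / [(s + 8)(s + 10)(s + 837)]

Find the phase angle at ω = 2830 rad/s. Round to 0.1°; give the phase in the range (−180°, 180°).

-99.1°

At s = jω = j2830:
zero (s+500): 500 + j2830 → |·| = √(500²+2830²) = √8258900 ≈ 2873.8, ∠ = arctan(2830/500) ≈ 79.98°
zero (s+807): 807 + j2830 → |·| = √(807²+2830²) = √8660149 ≈ 2942.8, ∠ = arctan(2830/807) ≈ 74.08°
pole (s+8): 8 + j2830 → |·| = √(8²+2830²) = √8008964 ≈ 2830, ∠ = arctan(2830/8) ≈ 89.84°
pole (s+10): 10 + j2830 → |·| = √(10²+2830²) = √8009000 ≈ 2830, ∠ = arctan(2830/10) ≈ 89.80°
pole (s+837): 837 + j2830 → |·| = √(837²+2830²) = √8709469 ≈ 2951.2, ∠ = arctan(2830/837) ≈ 73.52°
∠L = 154.06° − 253.16° = -99.10°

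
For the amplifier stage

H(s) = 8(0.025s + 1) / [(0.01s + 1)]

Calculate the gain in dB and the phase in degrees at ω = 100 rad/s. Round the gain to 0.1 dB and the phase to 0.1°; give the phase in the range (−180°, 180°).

23.7 dB, 23.2°

At ω = 100 rad/s:
zero (1 + j100·0.025) = 1 + j2.5 → |·| ≈ 2.6926, ∠ ≈ 68.20°
pole (1 + j100·0.01) = 1 + j1 → |·| ≈ 1.4142, ∠ ≈ 45.00°
|H| = 8 · 2.6926 / (1.4142) ≈ 15.232
Gain = 20 log₁₀(15.232) ≈ 23.66 dB
∠H = (68.20°) − (45.00°) = 23.20°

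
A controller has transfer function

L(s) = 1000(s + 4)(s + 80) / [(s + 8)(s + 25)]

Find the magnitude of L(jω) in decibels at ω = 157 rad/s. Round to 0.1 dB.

60.9 dB

At s = jω = j157:
zero (s+4): 4 + j157 → |·| = √(4²+157²) = √24665 ≈ 157.05, ∠ = arctan(157/4) ≈ 88.54°
zero (s+80): 80 + j157 → |·| = √(80²+157²) = √31049 ≈ 176.21, ∠ = arctan(157/80) ≈ 63.00°
pole (s+8): 8 + j157 → |·| = √(8²+157²) = √24713 ≈ 157.2, ∠ = arctan(157/8) ≈ 87.08°
pole (s+25): 25 + j157 → |·| = √(25²+157²) = √25274 ≈ 158.98, ∠ = arctan(157/25) ≈ 80.95°
|L| = 1000 · 27674 / 24992 ≈ 1107.3
Gain = 20 log₁₀(1107.3) ≈ 60.89 dB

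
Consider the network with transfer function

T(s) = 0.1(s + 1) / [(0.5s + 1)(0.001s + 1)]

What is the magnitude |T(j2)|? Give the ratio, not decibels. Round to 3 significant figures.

At ω = 2 rad/s:
zero (1 + j2·1) = 1 + j2 → |·| ≈ 2.2361, ∠ ≈ 63.43°
pole (1 + j2·0.5) = 1 + j1 → |·| ≈ 1.4142, ∠ ≈ 45.00°
pole (1 + j2·0.001) = 1 + j0.002 → |·| ≈ 1, ∠ ≈ 0.11°
|T| = 0.1 · 2.2361 / (1.4142 · 1) ≈ 0.15812

0.158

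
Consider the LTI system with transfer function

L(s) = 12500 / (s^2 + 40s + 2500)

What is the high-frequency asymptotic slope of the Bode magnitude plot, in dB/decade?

Each pole contributes −20 dB/decade at high frequency; each zero contributes +20 dB/decade.
Net: 0 zero(s) − 2 pole(s) → -40 dB/decade.

-40 dB/decade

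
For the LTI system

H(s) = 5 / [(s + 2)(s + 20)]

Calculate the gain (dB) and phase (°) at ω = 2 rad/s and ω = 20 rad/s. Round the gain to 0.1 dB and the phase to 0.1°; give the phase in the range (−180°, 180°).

At s = jω = j2:
pole (s+2): 2 + j2 → |·| = √(2²+2²) = √8 ≈ 2.8284, ∠ = arctan(2/2) ≈ 45.00°
pole (s+20): 20 + j2 → |·| = √(20²+2²) = √404 ≈ 20.1, ∠ = arctan(2/20) ≈ 5.71°
|H| = 5 / 56.851 ≈ 0.087949
Gain = 20 log₁₀(0.087949) ≈ -21.12 dB
∠H = 0.00° − 50.71° = -50.71°

At s = jω = j20:
pole (s+2): 2 + j20 → |·| = √(2²+20²) = √404 ≈ 20.1, ∠ = arctan(20/2) ≈ 84.29°
pole (s+20): 20 + j20 → |·| = √(20²+20²) = √800 ≈ 28.284, ∠ = arctan(20/20) ≈ 45.00°
|H| = 5 / 568.51 ≈ 0.0087949
Gain = 20 log₁₀(0.0087949) ≈ -41.12 dB
∠H = 0.00° − 129.29° = -129.29°

ω = 2: -21.1 dB, -50.7°; ω = 20: -41.1 dB, -129.3°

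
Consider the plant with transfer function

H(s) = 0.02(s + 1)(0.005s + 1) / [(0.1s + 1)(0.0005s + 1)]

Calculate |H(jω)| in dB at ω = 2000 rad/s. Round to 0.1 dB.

At ω = 2000 rad/s:
zero (1 + j2000·1) = 1 + j2000 → |·| ≈ 2000, ∠ ≈ 89.97°
zero (1 + j2000·0.005) = 1 + j10 → |·| ≈ 10.05, ∠ ≈ 84.29°
pole (1 + j2000·0.1) = 1 + j200 → |·| ≈ 200, ∠ ≈ 89.71°
pole (1 + j2000·0.0005) = 1 + j1 → |·| ≈ 1.4142, ∠ ≈ 45.00°
|H| = 0.02 · 2000 · 10.05 / (200 · 1.4142) ≈ 1.4213
Gain = 20 log₁₀(1.4213) ≈ 3.05 dB

3.1 dB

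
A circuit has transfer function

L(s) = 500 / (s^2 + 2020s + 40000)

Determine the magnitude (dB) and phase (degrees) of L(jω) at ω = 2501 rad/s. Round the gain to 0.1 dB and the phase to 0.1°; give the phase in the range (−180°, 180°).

Substitute s = j2501:
Numerator: 500 = 500 + j0
Denominator: (j2501)^2 + 2020(j2501) + 40000 = -6215001 + j5052020
|N| = √(500² + 0²) ≈ 500, ∠N ≈ 0.00°
|D| = √(6215001² + 5052020²) ≈ 8.0093e+06, ∠D ≈ 140.89°
|L| = 500 / 8.0093e+06 ≈ 6.2427e-05
Gain = 20 log₁₀(6.2427e-05) ≈ -84.09 dB
∠L = 0.00° − 140.89° = -140.89°

-84.1 dB, -140.9°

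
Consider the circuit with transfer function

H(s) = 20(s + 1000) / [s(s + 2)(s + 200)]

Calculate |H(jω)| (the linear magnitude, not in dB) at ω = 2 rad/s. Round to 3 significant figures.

17.7

At s = jω = j2:
zero (s+1000): 1000 + j2 → |·| = √(1000²+2²) = √1000004 ≈ 1000, ∠ = arctan(2/1000) ≈ 0.11°
pole (s+2): 2 + j2 → |·| = √(2²+2²) = √8 ≈ 2.8284, ∠ = arctan(2/2) ≈ 45.00°
pole (s+200): 200 + j2 → |·| = √(200²+2²) = √40004 ≈ 200.01, ∠ = arctan(2/200) ≈ 0.57°
pole at origin: |s| = 2, ∠ = 90.00° (in denominator)
|H| = 20 · 1000 / 1131.4 ≈ 17.677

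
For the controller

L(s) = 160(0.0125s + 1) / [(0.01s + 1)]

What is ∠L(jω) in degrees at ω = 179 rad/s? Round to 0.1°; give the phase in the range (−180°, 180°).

5.1°

At ω = 179 rad/s:
zero (1 + j179·0.0125) = 1 + j2.2375 → |·| ≈ 2.4508, ∠ ≈ 65.92°
pole (1 + j179·0.01) = 1 + j1.79 → |·| ≈ 2.0504, ∠ ≈ 60.81°
∠L = (65.92°) − (60.81°) = 5.11°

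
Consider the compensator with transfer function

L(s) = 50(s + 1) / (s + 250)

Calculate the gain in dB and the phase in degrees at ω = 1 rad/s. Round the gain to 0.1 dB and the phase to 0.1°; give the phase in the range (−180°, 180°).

-11.0 dB, 44.8°

At s = jω = j1:
zero (s+1): 1 + j1 → |·| = √(1²+1²) = √2 ≈ 1.4142, ∠ = arctan(1/1) ≈ 45.00°
pole (s+250): 250 + j1 → |·| = √(250²+1²) = √62501 ≈ 250, ∠ = arctan(1/250) ≈ 0.23°
|L| = 50 · 1.4142 / 250 ≈ 0.28284
Gain = 20 log₁₀(0.28284) ≈ -10.97 dB
∠L = 45.00° − 0.23° = 44.77°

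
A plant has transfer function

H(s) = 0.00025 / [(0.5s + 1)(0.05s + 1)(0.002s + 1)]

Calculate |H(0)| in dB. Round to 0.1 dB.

-72.0 dB

H(0) = 0.00025 · 1 / 1 = 0.00025
20 log₁₀(0.00025) ≈ -72.04 dB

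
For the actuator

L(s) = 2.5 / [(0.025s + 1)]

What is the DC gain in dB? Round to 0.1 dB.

L(0) = 2.5 · 1 / 1 = 2.5
20 log₁₀(2.5) ≈ 7.96 dB

8.0 dB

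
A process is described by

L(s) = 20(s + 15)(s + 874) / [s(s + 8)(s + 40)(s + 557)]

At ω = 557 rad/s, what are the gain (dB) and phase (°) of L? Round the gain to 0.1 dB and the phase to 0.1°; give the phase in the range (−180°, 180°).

-81.5 dB, 170.9°

At s = jω = j557:
zero (s+15): 15 + j557 → |·| = √(15²+557²) = √310474 ≈ 557.2, ∠ = arctan(557/15) ≈ 88.46°
zero (s+874): 874 + j557 → |·| = √(874²+557²) = √1074125 ≈ 1036.4, ∠ = arctan(557/874) ≈ 32.51°
pole (s+8): 8 + j557 → |·| = √(8²+557²) = √310313 ≈ 557.06, ∠ = arctan(557/8) ≈ 89.18°
pole (s+40): 40 + j557 → |·| = √(40²+557²) = √311849 ≈ 558.43, ∠ = arctan(557/40) ≈ 85.89°
pole (s+557): 557 + j557 → |·| = √(557²+557²) = √620498 ≈ 787.72, ∠ = arctan(557/557) ≈ 45.00°
pole at origin: |s| = 557, ∠ = 90.00° (in denominator)
|L| = 20 · 5.7748e+05 / 1.3649e+11 ≈ 8.4619e-05
Gain = 20 log₁₀(8.4619e-05) ≈ -81.45 dB
∠L = 120.97° − 310.07° = -189.10° ≡ 170.90° (principal value)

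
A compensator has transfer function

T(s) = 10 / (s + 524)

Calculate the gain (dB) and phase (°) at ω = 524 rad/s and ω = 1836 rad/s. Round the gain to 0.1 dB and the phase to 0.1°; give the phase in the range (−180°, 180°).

ω = 524: -37.4 dB, -45.0°; ω = 1836: -45.6 dB, -74.1°

At s = jω = j524:
pole (s+524): 524 + j524 → |·| = √(524²+524²) = √549152 ≈ 741.05, ∠ = arctan(524/524) ≈ 45.00°
|T| = 10 / 741.05 ≈ 0.013494
Gain = 20 log₁₀(0.013494) ≈ -37.40 dB
∠T = 0.00° − 45.00° = -45.00°

At s = jω = j1836:
pole (s+524): 524 + j1836 → |·| = √(524²+1836²) = √3645472 ≈ 1909.3, ∠ = arctan(1836/524) ≈ 74.07°
|T| = 10 / 1909.3 ≈ 0.0052375
Gain = 20 log₁₀(0.0052375) ≈ -45.62 dB
∠T = 0.00° − 74.07° = -74.07°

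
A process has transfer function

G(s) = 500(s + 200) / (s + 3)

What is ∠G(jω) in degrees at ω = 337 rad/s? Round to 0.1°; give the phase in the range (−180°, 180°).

At s = jω = j337:
zero (s+200): 200 + j337 → |·| = √(200²+337²) = √153569 ≈ 391.88, ∠ = arctan(337/200) ≈ 59.31°
pole (s+3): 3 + j337 → |·| = √(3²+337²) = √113578 ≈ 337.01, ∠ = arctan(337/3) ≈ 89.49°
∠G = 59.31° − 89.49° = -30.18°

-30.2°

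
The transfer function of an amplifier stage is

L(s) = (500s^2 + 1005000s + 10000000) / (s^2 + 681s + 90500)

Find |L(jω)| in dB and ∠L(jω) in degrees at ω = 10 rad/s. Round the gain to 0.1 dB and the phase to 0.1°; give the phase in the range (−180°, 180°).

43.9 dB, 41.0°

Substitute s = j10:
Numerator: 500(j10)^2 + 1005000(j10) + 10000000 = 9950000 + j10050000
Denominator: (j10)^2 + 681(j10) + 90500 = 90400 + j6810
|N| = √(9950000² + 10050000²) ≈ 1.4142e+07, ∠N ≈ 45.29°
|D| = √(90400² + 6810²) ≈ 90656, ∠D ≈ 4.31°
|L| = 1.4142e+07 / 90656 ≈ 156
Gain = 20 log₁₀(156) ≈ 43.86 dB
∠L = 45.29° − 4.31° = 40.98°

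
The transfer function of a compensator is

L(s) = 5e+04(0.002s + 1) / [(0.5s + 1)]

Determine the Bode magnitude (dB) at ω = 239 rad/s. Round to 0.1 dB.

53.3 dB

At ω = 239 rad/s:
zero (1 + j239·0.002) = 1 + j0.478 → |·| ≈ 1.1084, ∠ ≈ 25.55°
pole (1 + j239·0.5) = 1 + j119.5 → |·| ≈ 119.5, ∠ ≈ 89.52°
|L| = 5e+04 · 1.1084 / (119.5) ≈ 463.77
Gain = 20 log₁₀(463.77) ≈ 53.33 dB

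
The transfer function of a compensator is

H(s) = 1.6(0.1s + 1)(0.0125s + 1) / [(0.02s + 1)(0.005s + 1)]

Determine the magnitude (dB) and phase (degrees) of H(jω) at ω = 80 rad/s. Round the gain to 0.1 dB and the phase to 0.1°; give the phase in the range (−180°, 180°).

At ω = 80 rad/s:
zero (1 + j80·0.1) = 1 + j8 → |·| ≈ 8.0623, ∠ ≈ 82.87°
zero (1 + j80·0.0125) = 1 + j1 → |·| ≈ 1.4142, ∠ ≈ 45.00°
pole (1 + j80·0.02) = 1 + j1.6 → |·| ≈ 1.8868, ∠ ≈ 57.99°
pole (1 + j80·0.005) = 1 + j0.4 → |·| ≈ 1.077, ∠ ≈ 21.80°
|H| = 1.6 · 8.0623 · 1.4142 / (1.8868 · 1.077) ≈ 8.9774
Gain = 20 log₁₀(8.9774) ≈ 19.06 dB
∠H = (82.87° + 45.00°) − (57.99° + 21.80°) = 48.08°

19.1 dB, 48.1°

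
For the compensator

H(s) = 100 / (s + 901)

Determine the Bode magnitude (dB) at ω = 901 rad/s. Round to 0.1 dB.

-22.1 dB

Substitute s = j901:
Numerator: 100 = 100 + j0
Denominator: (j901) + 901 = 901 + j901
|N| = √(100² + 0²) ≈ 100, ∠N ≈ 0.00°
|D| = √(901² + 901²) ≈ 1274.2, ∠D ≈ 45.00°
|H| = 100 / 1274.2 ≈ 0.078481
Gain = 20 log₁₀(0.078481) ≈ -22.10 dB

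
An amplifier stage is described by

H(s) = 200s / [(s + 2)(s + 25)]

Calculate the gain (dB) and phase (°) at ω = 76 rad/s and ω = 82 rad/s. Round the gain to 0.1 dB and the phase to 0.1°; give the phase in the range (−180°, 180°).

At s = jω = j76:
zero at origin: s = j76 → |·| = 76, ∠ = 90.00°
pole (s+2): 2 + j76 → |·| = √(2²+76²) = √5780 ≈ 76.026, ∠ = arctan(76/2) ≈ 88.49°
pole (s+25): 25 + j76 → |·| = √(25²+76²) = √6401 ≈ 80.006, ∠ = arctan(76/25) ≈ 71.79°
|H| = 200 · 76 / 6082.5 ≈ 2.499
Gain = 20 log₁₀(2.499) ≈ 7.96 dB
∠H = 90.00° − 160.28° = -70.28°

At s = jω = j82:
zero at origin: s = j82 → |·| = 82, ∠ = 90.00°
pole (s+2): 2 + j82 → |·| = √(2²+82²) = √6728 ≈ 82.024, ∠ = arctan(82/2) ≈ 88.60°
pole (s+25): 25 + j82 → |·| = √(25²+82²) = √7349 ≈ 85.726, ∠ = arctan(82/25) ≈ 73.04°
|H| = 200 · 82 / 7031.6 ≈ 2.3323
Gain = 20 log₁₀(2.3323) ≈ 7.36 dB
∠H = 90.00° − 161.64° = -71.64°

ω = 76: 8.0 dB, -70.3°; ω = 82: 7.4 dB, -71.6°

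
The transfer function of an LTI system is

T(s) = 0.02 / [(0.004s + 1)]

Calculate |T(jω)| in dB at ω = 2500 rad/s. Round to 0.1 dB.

-54.0 dB

At ω = 2500 rad/s:
pole (1 + j2500·0.004) = 1 + j10 → |·| ≈ 10.05, ∠ ≈ 84.29°
|T| = 0.02 · 1 / (10.05) ≈ 0.00199
Gain = 20 log₁₀(0.00199) ≈ -54.02 dB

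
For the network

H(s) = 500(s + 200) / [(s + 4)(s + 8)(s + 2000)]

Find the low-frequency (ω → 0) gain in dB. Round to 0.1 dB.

3.9 dB

H(0) = 500·200 / (4·8·2000) = 1.5625
20 log₁₀(1.5625) ≈ 3.88 dB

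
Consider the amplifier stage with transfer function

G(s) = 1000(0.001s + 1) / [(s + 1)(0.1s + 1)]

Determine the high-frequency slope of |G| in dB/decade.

-20 dB/decade

Each pole contributes −20 dB/decade at high frequency; each zero contributes +20 dB/decade.
Net: 1 zero(s) − 2 pole(s) → -20 dB/decade.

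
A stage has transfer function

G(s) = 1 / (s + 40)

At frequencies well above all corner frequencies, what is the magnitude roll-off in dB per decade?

-20 dB/decade

Each pole contributes −20 dB/decade at high frequency; each zero contributes +20 dB/decade.
Net: 0 zero(s) − 1 pole(s) → -20 dB/decade.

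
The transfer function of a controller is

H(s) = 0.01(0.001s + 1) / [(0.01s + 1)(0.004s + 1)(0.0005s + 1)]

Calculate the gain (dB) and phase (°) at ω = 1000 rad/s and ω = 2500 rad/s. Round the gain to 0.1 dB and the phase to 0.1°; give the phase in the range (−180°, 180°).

ω = 1000: -70.3 dB, -141.8°; ω = 2500: -83.5 dB, -155.1°

At ω = 1000 rad/s:
zero (1 + j1000·0.001) = 1 + j1 → |·| ≈ 1.4142, ∠ ≈ 45.00°
pole (1 + j1000·0.01) = 1 + j10 → |·| ≈ 10.05, ∠ ≈ 84.29°
pole (1 + j1000·0.004) = 1 + j4 → |·| ≈ 4.1231, ∠ ≈ 75.96°
pole (1 + j1000·0.0005) = 1 + j0.5 → |·| ≈ 1.118, ∠ ≈ 26.57°
|H| = 0.01 · 1.4142 / (10.05 · 4.1231 · 1.118) ≈ 0.00030527
Gain = 20 log₁₀(0.00030527) ≈ -70.31 dB
∠H = (45.00°) − (84.29° + 75.96° + 26.57°) = -141.82°

At ω = 2500 rad/s:
zero (1 + j2500·0.001) = 1 + j2.5 → |·| ≈ 2.6926, ∠ ≈ 68.20°
pole (1 + j2500·0.01) = 1 + j25 → |·| ≈ 25.02, ∠ ≈ 87.71°
pole (1 + j2500·0.004) = 1 + j10 → |·| ≈ 10.05, ∠ ≈ 84.29°
pole (1 + j2500·0.0005) = 1 + j1.25 → |·| ≈ 1.6008, ∠ ≈ 51.34°
|H| = 0.01 · 2.6926 / (25.02 · 10.05 · 1.6008) ≈ 6.6893e-05
Gain = 20 log₁₀(6.6893e-05) ≈ -83.49 dB
∠H = (68.20°) − (87.71° + 84.29° + 51.34°) = -155.14°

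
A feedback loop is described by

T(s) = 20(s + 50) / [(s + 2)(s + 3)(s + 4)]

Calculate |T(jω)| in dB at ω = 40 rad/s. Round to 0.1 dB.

At s = jω = j40:
zero (s+50): 50 + j40 → |·| = √(50²+40²) = √4100 ≈ 64.031, ∠ = arctan(40/50) ≈ 38.66°
pole (s+2): 2 + j40 → |·| = √(2²+40²) = √1604 ≈ 40.05, ∠ = arctan(40/2) ≈ 87.14°
pole (s+3): 3 + j40 → |·| = √(3²+40²) = √1609 ≈ 40.112, ∠ = arctan(40/3) ≈ 85.71°
pole (s+4): 4 + j40 → |·| = √(4²+40²) = √1616 ≈ 40.2, ∠ = arctan(40/4) ≈ 84.29°
|T| = 20 · 64.031 / 64581 ≈ 0.01983
Gain = 20 log₁₀(0.01983) ≈ -34.05 dB

-34.1 dB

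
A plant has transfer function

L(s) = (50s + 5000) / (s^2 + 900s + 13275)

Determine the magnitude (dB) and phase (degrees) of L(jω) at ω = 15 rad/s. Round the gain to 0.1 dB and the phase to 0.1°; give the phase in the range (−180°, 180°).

Substitute s = j15:
Numerator: 50(j15) + 5000 = 5000 + j750
Denominator: (j15)^2 + 900(j15) + 13275 = 13050 + j13500
|N| = √(5000² + 750²) ≈ 5055.9, ∠N ≈ 8.53°
|D| = √(13050² + 13500²) ≈ 18776, ∠D ≈ 45.97°
|L| = 5055.9 / 18776 ≈ 0.26927
Gain = 20 log₁₀(0.26927) ≈ -11.40 dB
∠L = 8.53° − 45.97° = -37.44°

-11.4 dB, -37.4°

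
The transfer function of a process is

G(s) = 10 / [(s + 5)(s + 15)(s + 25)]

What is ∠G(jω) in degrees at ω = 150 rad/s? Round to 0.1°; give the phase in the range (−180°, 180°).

107.1°

At s = jω = j150:
pole (s+5): 5 + j150 → |·| = √(5²+150²) = √22525 ≈ 150.08, ∠ = arctan(150/5) ≈ 88.09°
pole (s+15): 15 + j150 → |·| = √(15²+150²) = √22725 ≈ 150.75, ∠ = arctan(150/15) ≈ 84.29°
pole (s+25): 25 + j150 → |·| = √(25²+150²) = √23125 ≈ 152.07, ∠ = arctan(150/25) ≈ 80.54°
∠G = 0.00° − 252.92° = -252.92° ≡ 107.08° (principal value)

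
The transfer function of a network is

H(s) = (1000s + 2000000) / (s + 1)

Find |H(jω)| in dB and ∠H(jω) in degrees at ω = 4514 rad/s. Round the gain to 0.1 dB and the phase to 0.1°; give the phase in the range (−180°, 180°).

60.8 dB, -23.9°

Substitute s = j4514:
Numerator: 1000(j4514) + 2000000 = 2000000 + j4514000
Denominator: (j4514) + 1 = 1 + j4514
|N| = √(2000000² + 4514000²) ≈ 4.9372e+06, ∠N ≈ 66.10°
|D| = √(1² + 4514²) ≈ 4514, ∠D ≈ 89.99°
|H| = 4.9372e+06 / 4514 ≈ 1093.8
Gain = 20 log₁₀(1093.8) ≈ 60.78 dB
∠H = 66.10° − 89.99° = -23.89°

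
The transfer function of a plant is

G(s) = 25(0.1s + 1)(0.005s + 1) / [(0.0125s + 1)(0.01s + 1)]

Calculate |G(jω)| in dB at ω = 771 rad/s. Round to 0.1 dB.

40.2 dB

At ω = 771 rad/s:
zero (1 + j771·0.1) = 1 + j77.1 → |·| ≈ 77.106, ∠ ≈ 89.26°
zero (1 + j771·0.005) = 1 + j3.855 → |·| ≈ 3.9826, ∠ ≈ 75.46°
pole (1 + j771·0.0125) = 1 + j9.6375 → |·| ≈ 9.6892, ∠ ≈ 84.08°
pole (1 + j771·0.01) = 1 + j7.71 → |·| ≈ 7.7746, ∠ ≈ 82.61°
|G| = 25 · 77.106 · 3.9826 / (9.6892 · 7.7746) ≈ 101.91
Gain = 20 log₁₀(101.91) ≈ 40.16 dB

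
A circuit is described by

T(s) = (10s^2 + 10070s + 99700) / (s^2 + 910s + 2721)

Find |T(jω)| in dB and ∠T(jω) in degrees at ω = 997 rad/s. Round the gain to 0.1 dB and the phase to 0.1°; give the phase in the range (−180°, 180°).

Substitute s = j997:
Numerator: 10(j997)^2 + 10070(j997) + 99700 = -9840390 + j10039790
Denominator: (j997)^2 + 910(j997) + 2721 = -991288 + j907270
|N| = √(9840390² + 10039790²) ≈ 1.4058e+07, ∠N ≈ 134.43°
|D| = √(991288² + 907270²) ≈ 1.3438e+06, ∠D ≈ 137.53°
|T| = 1.4058e+07 / 1.3438e+06 ≈ 10.461
Gain = 20 log₁₀(10.461) ≈ 20.39 dB
∠T = 134.43° − 137.53° = -3.10°

20.4 dB, -3.1°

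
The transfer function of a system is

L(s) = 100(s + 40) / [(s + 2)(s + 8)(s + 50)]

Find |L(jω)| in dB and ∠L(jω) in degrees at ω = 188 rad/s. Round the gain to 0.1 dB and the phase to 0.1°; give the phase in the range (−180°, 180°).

At s = jω = j188:
zero (s+40): 40 + j188 → |·| = √(40²+188²) = √36944 ≈ 192.21, ∠ = arctan(188/40) ≈ 77.99°
pole (s+2): 2 + j188 → |·| = √(2²+188²) = √35348 ≈ 188.01, ∠ = arctan(188/2) ≈ 89.39°
pole (s+8): 8 + j188 → |·| = √(8²+188²) = √35408 ≈ 188.17, ∠ = arctan(188/8) ≈ 87.56°
pole (s+50): 50 + j188 → |·| = √(50²+188²) = √37844 ≈ 194.54, ∠ = arctan(188/50) ≈ 75.11°
|L| = 100 · 192.21 / 6.8824e+06 ≈ 0.0027928
Gain = 20 log₁₀(0.0027928) ≈ -51.08 dB
∠L = 77.99° − 252.06° = -174.07°

-51.1 dB, -174.1°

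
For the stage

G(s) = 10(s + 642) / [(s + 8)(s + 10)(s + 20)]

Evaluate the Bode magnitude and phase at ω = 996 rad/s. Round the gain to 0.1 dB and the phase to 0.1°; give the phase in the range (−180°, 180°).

At s = jω = j996:
zero (s+642): 642 + j996 → |·| = √(642²+996²) = √1404180 ≈ 1185, ∠ = arctan(996/642) ≈ 57.20°
pole (s+8): 8 + j996 → |·| = √(8²+996²) = √992080 ≈ 996.03, ∠ = arctan(996/8) ≈ 89.54°
pole (s+10): 10 + j996 → |·| = √(10²+996²) = √992116 ≈ 996.05, ∠ = arctan(996/10) ≈ 89.42°
pole (s+20): 20 + j996 → |·| = √(20²+996²) = √992416 ≈ 996.2, ∠ = arctan(996/20) ≈ 88.85°
|G| = 10 · 1185 / 9.8833e+08 ≈ 1.199e-05
Gain = 20 log₁₀(1.199e-05) ≈ -98.42 dB
∠G = 57.20° − 267.81° = -210.61° ≡ 149.39° (principal value)

-98.4 dB, 149.4°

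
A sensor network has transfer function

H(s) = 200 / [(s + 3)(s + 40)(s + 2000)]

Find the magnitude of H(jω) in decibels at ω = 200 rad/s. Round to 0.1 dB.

At s = jω = j200:
pole (s+3): 3 + j200 → |·| = √(3²+200²) = √40009 ≈ 200.02, ∠ = arctan(200/3) ≈ 89.14°
pole (s+40): 40 + j200 → |·| = √(40²+200²) = √41600 ≈ 203.96, ∠ = arctan(200/40) ≈ 78.69°
pole (s+2000): 2000 + j200 → |·| = √(2000²+200²) = √4040000 ≈ 2010, ∠ = arctan(200/2000) ≈ 5.71°
|H| = 200 / 8.2e+07 ≈ 2.439e-06
Gain = 20 log₁₀(2.439e-06) ≈ -112.26 dB

-112.3 dB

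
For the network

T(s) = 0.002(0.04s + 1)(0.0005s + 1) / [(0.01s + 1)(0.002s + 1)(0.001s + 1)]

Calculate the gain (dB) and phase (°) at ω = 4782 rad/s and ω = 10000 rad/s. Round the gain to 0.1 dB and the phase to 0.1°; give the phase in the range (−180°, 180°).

At ω = 4782 rad/s:
zero (1 + j4782·0.04) = 1 + j191.28 → |·| ≈ 191.28, ∠ ≈ 89.70°
zero (1 + j4782·0.0005) = 1 + j2.391 → |·| ≈ 2.5917, ∠ ≈ 67.30°
pole (1 + j4782·0.01) = 1 + j47.82 → |·| ≈ 47.83, ∠ ≈ 88.80°
pole (1 + j4782·0.002) = 1 + j9.564 → |·| ≈ 9.6161, ∠ ≈ 84.03°
pole (1 + j4782·0.001) = 1 + j4.782 → |·| ≈ 4.8854, ∠ ≈ 78.19°
|T| = 0.002 · 191.28 · 2.5917 / (47.83 · 9.6161 · 4.8854) ≈ 0.00044125
Gain = 20 log₁₀(0.00044125) ≈ -67.11 dB
∠T = (89.70° + 67.30°) − (88.80° + 84.03° + 78.19°) = -94.02°

At ω = 10000 rad/s:
zero (1 + j10000·0.04) = 1 + j400 → |·| ≈ 400, ∠ ≈ 89.86°
zero (1 + j10000·0.0005) = 1 + j5 → |·| ≈ 5.099, ∠ ≈ 78.69°
pole (1 + j10000·0.01) = 1 + j100 → |·| ≈ 100, ∠ ≈ 89.43°
pole (1 + j10000·0.002) = 1 + j20 → |·| ≈ 20.025, ∠ ≈ 87.14°
pole (1 + j10000·0.001) = 1 + j10 → |·| ≈ 10.05, ∠ ≈ 84.29°
|T| = 0.002 · 400 · 5.099 / (100 · 20.025 · 10.05) ≈ 0.00020269
Gain = 20 log₁₀(0.00020269) ≈ -73.86 dB
∠T = (89.86° + 78.69°) − (89.43° + 87.14° + 84.29°) = -92.31°

ω = 4782: -67.1 dB, -94.0°; ω = 10000: -73.9 dB, -92.3°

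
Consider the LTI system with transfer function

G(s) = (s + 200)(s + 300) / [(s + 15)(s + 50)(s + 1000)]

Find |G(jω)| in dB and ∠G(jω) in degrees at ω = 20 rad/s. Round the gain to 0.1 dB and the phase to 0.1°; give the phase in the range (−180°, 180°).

At s = jω = j20:
zero (s+200): 200 + j20 → |·| = √(200²+20²) = √40400 ≈ 201, ∠ = arctan(20/200) ≈ 5.71°
zero (s+300): 300 + j20 → |·| = √(300²+20²) = √90400 ≈ 300.67, ∠ = arctan(20/300) ≈ 3.81°
pole (s+15): 15 + j20 → |·| = √(15²+20²) = √625 ≈ 25, ∠ = arctan(20/15) ≈ 53.13°
pole (s+50): 50 + j20 → |·| = √(50²+20²) = √2900 ≈ 53.852, ∠ = arctan(20/50) ≈ 21.80°
pole (s+1000): 1000 + j20 → |·| = √(1000²+20²) = √1000400 ≈ 1000.2, ∠ = arctan(20/1000) ≈ 1.15°
|G| = 1 · 60435 / 1.3466e+06 ≈ 0.04488
Gain = 20 log₁₀(0.04488) ≈ -26.96 dB
∠G = 9.52° − 76.08° = -66.56°

-27.0 dB, -66.6°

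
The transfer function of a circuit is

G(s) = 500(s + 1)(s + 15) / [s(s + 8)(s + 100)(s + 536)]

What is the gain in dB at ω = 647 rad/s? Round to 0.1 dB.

-60.8 dB

At s = jω = j647:
zero (s+1): 1 + j647 → |·| = √(1²+647²) = √418610 ≈ 647, ∠ = arctan(647/1) ≈ 89.91°
zero (s+15): 15 + j647 → |·| = √(15²+647²) = √418834 ≈ 647.17, ∠ = arctan(647/15) ≈ 88.67°
pole (s+8): 8 + j647 → |·| = √(8²+647²) = √418673 ≈ 647.05, ∠ = arctan(647/8) ≈ 89.29°
pole (s+100): 100 + j647 → |·| = √(100²+647²) = √428609 ≈ 654.68, ∠ = arctan(647/100) ≈ 81.21°
pole (s+536): 536 + j647 → |·| = √(536²+647²) = √705905 ≈ 840.18, ∠ = arctan(647/536) ≈ 50.36°
pole at origin: |s| = 647, ∠ = 90.00° (in denominator)
|G| = 500 · 4.1872e+05 / 2.3027e+11 ≈ 0.00090919
Gain = 20 log₁₀(0.00090919) ≈ -60.83 dB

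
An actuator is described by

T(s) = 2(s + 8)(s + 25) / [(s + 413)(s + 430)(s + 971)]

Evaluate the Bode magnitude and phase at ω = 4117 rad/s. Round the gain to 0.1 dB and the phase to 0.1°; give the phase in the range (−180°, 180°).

At s = jω = j4117:
zero (s+8): 8 + j4117 → |·| = √(8²+4117²) = √16949753 ≈ 4117, ∠ = arctan(4117/8) ≈ 89.89°
zero (s+25): 25 + j4117 → |·| = √(25²+4117²) = √16950314 ≈ 4117.1, ∠ = arctan(4117/25) ≈ 89.65°
pole (s+413): 413 + j4117 → |·| = √(413²+4117²) = √17120258 ≈ 4137.7, ∠ = arctan(4117/413) ≈ 84.27°
pole (s+430): 430 + j4117 → |·| = √(430²+4117²) = √17134589 ≈ 4139.4, ∠ = arctan(4117/430) ≈ 84.04°
pole (s+971): 971 + j4117 → |·| = √(971²+4117²) = √17892530 ≈ 4230, ∠ = arctan(4117/971) ≈ 76.73°
|T| = 2 · 1.695e+07 / 7.245e+10 ≈ 0.00046791
Gain = 20 log₁₀(0.00046791) ≈ -66.60 dB
∠T = 179.54° − 245.04° = -65.50°

-66.6 dB, -65.5°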